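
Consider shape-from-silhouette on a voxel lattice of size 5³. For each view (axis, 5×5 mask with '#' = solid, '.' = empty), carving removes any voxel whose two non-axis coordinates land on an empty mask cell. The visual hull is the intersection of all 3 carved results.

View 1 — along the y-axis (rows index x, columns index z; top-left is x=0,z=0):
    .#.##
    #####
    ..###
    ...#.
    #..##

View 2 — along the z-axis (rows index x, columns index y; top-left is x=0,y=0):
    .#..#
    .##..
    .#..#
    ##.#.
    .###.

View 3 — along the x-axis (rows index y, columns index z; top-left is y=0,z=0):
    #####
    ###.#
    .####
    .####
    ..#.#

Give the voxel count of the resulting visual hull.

voxel count = 23

full grid |V| = 125
after view 1 [y-axis, 15 of 25 cells solid] → remaining = 75
after view 2 [z-axis, 12 of 25 cells solid] → remaining = 34
after view 3 [x-axis, 19 of 25 cells solid] → remaining = 23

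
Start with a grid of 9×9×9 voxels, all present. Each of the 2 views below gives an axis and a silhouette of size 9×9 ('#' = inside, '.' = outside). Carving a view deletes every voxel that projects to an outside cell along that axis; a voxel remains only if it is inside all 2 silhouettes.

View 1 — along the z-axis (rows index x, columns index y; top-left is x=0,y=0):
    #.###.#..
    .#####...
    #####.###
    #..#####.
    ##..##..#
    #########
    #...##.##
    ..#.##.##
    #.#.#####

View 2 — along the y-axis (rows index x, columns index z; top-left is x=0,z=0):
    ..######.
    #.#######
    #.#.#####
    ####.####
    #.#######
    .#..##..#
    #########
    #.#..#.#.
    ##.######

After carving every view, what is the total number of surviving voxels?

full grid |V| = 729
after view 1 [z-axis, 55 of 81 cells solid] → remaining = 495
after view 2 [y-axis, 62 of 81 cells solid] → remaining = 371

|visual hull| = 371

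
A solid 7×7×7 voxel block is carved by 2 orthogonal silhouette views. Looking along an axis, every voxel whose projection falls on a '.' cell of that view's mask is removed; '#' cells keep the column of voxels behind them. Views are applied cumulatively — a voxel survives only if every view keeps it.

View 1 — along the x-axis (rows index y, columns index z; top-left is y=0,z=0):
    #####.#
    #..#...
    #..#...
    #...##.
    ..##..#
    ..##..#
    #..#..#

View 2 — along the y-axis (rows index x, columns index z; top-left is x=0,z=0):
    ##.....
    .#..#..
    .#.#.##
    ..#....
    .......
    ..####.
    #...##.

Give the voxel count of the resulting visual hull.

remaining voxels: 44

initial block: 7^3 = 343
  1. axis=0 (YZ plane), |mask|=22  ⇒  voxels=154
  2. axis=1 (XZ plane), |mask|=16  ⇒  voxels=44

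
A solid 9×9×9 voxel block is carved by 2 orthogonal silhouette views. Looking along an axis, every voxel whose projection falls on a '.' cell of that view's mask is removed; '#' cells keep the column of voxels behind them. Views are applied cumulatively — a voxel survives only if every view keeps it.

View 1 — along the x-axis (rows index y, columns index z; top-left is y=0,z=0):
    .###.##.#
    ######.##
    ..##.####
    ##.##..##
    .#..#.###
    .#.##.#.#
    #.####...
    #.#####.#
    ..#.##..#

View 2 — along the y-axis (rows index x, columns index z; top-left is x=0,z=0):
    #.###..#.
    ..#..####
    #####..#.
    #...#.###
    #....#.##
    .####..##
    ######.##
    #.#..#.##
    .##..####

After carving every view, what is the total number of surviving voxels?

286 voxels

start: 9×9×9 = 729 voxels
carve view 1 (along x, YZ-mask fill 52/81): 468 voxels remain
carve view 2 (along y, XZ-mask fill 50/81): 286 voxels remain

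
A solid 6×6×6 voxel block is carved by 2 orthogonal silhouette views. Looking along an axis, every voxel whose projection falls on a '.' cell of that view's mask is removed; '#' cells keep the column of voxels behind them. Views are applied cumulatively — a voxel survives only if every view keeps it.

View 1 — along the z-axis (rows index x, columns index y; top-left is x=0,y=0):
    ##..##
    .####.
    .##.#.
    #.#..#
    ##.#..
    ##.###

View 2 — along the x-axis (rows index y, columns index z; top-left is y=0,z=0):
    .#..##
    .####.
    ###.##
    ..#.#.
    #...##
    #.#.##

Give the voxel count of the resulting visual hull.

initial block: 6^3 = 216
V1 z: intersect with XY mask (22 set) -- 132 left
V2 x: intersect with YZ mask (21 set) -- 77 left

|visual hull| = 77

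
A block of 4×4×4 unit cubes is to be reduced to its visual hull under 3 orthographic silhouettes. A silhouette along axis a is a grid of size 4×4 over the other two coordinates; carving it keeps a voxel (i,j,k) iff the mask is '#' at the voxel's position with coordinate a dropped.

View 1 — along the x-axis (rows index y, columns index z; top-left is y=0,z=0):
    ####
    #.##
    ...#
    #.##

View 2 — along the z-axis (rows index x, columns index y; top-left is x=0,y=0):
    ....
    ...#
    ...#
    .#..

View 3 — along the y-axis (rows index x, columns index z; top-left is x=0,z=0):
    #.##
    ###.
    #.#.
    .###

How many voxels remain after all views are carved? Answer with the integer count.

initial block: 4^3 = 64
after view 1 [x-axis, 11 of 16 cells solid] → remaining = 44
after view 2 [z-axis, 3 of 16 cells solid] → remaining = 9
after view 3 [y-axis, 11 of 16 cells solid] → remaining = 6

remaining voxels: 6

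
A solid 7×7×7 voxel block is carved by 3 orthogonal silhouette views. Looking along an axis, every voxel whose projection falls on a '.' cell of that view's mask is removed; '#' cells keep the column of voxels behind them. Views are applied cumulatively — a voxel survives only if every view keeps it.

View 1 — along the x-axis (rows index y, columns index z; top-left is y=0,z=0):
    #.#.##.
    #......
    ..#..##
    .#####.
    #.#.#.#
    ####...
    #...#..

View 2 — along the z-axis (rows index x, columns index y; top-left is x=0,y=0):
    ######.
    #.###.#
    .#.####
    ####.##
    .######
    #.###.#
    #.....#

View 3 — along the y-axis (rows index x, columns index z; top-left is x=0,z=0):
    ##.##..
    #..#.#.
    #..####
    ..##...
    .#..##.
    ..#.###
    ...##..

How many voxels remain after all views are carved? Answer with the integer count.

initial block: 7^3 = 343
step 1: project along x, AND mask (23/49) → |grid| = 161
step 2: project along z, AND mask (35/49) → |grid| = 117
step 3: project along y, AND mask (23/49) → |grid| = 57

57 voxels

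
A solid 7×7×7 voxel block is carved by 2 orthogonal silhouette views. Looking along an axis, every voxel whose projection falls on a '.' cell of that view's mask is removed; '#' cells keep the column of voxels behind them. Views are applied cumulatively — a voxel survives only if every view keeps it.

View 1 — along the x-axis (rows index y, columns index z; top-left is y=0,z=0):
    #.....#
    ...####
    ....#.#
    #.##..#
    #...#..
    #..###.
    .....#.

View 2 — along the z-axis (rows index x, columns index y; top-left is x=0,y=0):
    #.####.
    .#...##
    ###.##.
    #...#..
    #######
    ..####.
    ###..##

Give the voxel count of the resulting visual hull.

remaining voxels: 85

initial block: 7^3 = 343
  1. axis=0 (YZ plane), |mask|=19  ⇒  voxels=133
  2. axis=2 (XY plane), |mask|=31  ⇒  voxels=85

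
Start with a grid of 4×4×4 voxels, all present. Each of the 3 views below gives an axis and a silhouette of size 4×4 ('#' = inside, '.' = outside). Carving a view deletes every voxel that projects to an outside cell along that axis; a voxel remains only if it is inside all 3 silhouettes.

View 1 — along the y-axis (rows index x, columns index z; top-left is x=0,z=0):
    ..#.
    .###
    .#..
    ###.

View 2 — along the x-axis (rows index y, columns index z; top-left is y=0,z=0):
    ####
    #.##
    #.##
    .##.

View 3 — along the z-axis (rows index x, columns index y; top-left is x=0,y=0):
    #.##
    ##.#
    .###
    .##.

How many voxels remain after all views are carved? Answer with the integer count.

before carving: 64 voxels (4×4×4)
  1. axis=1 (XZ plane), |mask|=8  ⇒  voxels=32
  2. axis=0 (YZ plane), |mask|=12  ⇒  voxels=24
  3. axis=2 (XY plane), |mask|=11  ⇒  voxels=15

|visual hull| = 15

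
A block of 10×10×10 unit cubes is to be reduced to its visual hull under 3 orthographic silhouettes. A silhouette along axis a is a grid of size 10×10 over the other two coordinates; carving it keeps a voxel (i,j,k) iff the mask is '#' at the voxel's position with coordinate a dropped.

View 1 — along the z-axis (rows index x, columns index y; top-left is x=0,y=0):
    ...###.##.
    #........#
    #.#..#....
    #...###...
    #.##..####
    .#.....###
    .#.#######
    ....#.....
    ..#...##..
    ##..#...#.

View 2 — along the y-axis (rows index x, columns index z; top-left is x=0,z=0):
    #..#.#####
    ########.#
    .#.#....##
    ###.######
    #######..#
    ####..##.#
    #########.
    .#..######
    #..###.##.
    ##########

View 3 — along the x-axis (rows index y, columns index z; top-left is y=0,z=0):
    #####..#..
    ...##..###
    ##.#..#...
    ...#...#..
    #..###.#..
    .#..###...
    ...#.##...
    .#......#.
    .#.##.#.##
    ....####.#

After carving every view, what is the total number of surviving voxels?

start: 10×10×10 = 1000 voxels
V1 z: intersect with XY mask (41 set) -- 410 left
V2 y: intersect with XZ mask (76 set) -- 322 left
V3 x: intersect with YZ mask (42 set) -- 137 left

137 voxels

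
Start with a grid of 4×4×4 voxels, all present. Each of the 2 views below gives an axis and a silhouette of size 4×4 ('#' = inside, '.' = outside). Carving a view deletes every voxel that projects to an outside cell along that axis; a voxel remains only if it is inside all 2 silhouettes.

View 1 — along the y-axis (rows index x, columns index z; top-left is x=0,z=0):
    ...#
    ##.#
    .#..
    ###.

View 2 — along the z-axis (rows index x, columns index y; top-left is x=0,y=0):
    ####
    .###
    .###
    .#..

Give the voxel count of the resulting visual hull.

full grid |V| = 64
step 1: project along y, AND mask (8/16) → |grid| = 32
step 2: project along z, AND mask (11/16) → |grid| = 19

remaining voxels: 19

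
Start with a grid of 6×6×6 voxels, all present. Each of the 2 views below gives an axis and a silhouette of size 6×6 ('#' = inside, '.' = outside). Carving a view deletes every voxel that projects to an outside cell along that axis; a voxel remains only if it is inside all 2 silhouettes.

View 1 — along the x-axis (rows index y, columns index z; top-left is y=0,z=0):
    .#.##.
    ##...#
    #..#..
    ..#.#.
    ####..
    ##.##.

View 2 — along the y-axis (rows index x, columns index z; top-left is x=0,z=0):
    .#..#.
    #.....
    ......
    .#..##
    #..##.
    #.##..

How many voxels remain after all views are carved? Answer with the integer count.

|visual hull| = 40

before carving: 216 voxels (6×6×6)
step 1: project along x, AND mask (18/36) → |grid| = 108
step 2: project along y, AND mask (12/36) → |grid| = 40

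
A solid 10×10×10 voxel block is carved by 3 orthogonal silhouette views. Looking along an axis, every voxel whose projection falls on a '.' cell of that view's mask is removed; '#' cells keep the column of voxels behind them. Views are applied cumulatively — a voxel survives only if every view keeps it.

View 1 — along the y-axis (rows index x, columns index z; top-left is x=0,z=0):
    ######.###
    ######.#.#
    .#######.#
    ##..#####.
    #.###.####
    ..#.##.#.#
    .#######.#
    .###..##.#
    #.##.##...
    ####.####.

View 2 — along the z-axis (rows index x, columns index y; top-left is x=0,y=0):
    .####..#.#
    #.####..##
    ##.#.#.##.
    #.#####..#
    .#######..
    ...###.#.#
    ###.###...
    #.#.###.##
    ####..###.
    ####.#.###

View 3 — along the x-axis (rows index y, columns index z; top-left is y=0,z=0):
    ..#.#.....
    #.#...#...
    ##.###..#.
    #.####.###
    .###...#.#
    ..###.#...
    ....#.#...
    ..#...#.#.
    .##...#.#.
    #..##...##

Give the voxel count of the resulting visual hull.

215 voxels

start: 10×10×10 = 1000 voxels
[1] y-view keeps 72 columns → grid now 720
[2] z-view keeps 66 columns → grid now 477
[3] x-view keeps 42 columns → grid now 215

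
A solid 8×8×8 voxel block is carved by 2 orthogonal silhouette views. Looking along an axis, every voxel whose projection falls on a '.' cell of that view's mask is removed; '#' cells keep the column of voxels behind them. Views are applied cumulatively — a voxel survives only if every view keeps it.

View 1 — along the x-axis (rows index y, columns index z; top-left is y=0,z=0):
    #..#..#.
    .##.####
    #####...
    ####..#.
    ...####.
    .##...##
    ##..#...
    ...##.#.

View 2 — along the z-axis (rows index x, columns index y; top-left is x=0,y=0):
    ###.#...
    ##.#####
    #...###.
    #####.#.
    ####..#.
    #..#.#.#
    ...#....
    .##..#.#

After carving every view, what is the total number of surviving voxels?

remaining voxels: 146

initial block: 8^3 = 512
step 1: project along x, AND mask (33/64) → |grid| = 264
step 2: project along z, AND mask (35/64) → |grid| = 146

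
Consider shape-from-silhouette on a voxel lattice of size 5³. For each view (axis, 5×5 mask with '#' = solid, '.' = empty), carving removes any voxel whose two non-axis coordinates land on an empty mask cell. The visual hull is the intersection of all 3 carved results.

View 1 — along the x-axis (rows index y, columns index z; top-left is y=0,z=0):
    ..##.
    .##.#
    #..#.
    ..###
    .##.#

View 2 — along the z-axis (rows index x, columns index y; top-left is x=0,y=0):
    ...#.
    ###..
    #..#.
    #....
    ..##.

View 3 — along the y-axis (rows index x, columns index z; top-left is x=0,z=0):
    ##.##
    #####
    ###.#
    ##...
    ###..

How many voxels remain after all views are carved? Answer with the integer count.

14 voxels

initial block: 5^3 = 125
step 1: project along x, AND mask (13/25) → |grid| = 65
step 2: project along z, AND mask (9/25) → |grid| = 22
step 3: project along y, AND mask (18/25) → |grid| = 14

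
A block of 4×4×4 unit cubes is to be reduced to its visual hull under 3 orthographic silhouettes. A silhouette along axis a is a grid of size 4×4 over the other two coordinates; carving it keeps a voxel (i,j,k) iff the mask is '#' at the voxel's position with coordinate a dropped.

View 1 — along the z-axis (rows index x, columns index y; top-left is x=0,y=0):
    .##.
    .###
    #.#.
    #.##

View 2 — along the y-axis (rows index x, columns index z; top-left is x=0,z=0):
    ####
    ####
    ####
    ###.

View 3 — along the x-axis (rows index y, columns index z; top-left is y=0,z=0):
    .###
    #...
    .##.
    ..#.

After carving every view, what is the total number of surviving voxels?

remaining voxels: 17

start: 4×4×4 = 64 voxels
after view 1 [z-axis, 10 of 16 cells solid] → remaining = 40
after view 2 [y-axis, 15 of 16 cells solid] → remaining = 37
after view 3 [x-axis, 7 of 16 cells solid] → remaining = 17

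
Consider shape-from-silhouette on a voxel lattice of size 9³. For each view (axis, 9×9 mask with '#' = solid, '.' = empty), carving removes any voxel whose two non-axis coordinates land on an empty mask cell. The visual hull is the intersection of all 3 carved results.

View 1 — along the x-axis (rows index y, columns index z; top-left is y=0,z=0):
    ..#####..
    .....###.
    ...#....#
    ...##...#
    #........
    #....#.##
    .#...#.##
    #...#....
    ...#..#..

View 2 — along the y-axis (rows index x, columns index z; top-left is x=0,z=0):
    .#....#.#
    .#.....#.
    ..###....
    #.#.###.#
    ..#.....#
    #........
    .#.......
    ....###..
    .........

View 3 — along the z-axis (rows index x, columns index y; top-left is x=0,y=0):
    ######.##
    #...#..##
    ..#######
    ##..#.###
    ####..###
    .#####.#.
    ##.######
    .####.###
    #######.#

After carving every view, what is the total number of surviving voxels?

initial block: 9^3 = 729
carve view 1 (along x, YZ-mask fill 26/81): 234 voxels remain
carve view 2 (along y, XZ-mask fill 21/81): 57 voxels remain
carve view 3 (along z, XY-mask fill 61/81): 37 voxels remain

voxel count = 37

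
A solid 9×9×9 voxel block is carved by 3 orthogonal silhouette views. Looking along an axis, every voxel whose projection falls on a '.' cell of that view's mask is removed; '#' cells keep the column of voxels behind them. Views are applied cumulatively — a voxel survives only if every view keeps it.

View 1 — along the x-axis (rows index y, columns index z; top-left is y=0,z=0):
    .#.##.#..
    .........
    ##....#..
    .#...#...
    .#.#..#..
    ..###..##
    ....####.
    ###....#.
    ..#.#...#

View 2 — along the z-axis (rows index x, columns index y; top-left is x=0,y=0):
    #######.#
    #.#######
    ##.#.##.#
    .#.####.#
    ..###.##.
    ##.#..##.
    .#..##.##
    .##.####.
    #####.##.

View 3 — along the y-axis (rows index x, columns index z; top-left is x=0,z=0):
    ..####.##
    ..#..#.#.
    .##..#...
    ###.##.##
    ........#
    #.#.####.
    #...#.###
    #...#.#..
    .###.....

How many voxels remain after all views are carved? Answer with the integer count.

initial block: 9^3 = 729
carve view 1 (along x, YZ-mask fill 28/81): 252 voxels remain
carve view 2 (along z, XY-mask fill 56/81): 171 voxels remain
carve view 3 (along y, XZ-mask fill 37/81): 75 voxels remain

|visual hull| = 75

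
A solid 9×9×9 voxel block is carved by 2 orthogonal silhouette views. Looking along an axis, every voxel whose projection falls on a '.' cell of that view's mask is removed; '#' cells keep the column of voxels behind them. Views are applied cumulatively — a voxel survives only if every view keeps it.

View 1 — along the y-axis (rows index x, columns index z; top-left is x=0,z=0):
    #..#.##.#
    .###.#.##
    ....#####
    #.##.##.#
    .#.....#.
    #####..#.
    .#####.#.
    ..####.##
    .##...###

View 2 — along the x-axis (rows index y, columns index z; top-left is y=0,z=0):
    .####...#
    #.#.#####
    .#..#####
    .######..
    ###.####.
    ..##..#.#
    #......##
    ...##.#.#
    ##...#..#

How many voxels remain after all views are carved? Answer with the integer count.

full grid |V| = 729
V1 y: intersect with XZ mask (47 set) -- 423 left
V2 x: intersect with YZ mask (46 set) -- 239 left

remaining voxels: 239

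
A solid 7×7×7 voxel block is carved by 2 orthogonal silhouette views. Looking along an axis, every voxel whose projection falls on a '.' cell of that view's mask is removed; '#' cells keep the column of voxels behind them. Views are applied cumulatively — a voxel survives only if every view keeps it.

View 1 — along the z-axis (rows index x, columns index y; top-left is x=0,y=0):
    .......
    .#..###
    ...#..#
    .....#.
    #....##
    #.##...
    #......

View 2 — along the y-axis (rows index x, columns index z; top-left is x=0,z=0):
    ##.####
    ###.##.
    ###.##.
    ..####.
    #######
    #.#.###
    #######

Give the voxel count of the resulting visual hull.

full grid |V| = 343
[1] z-view keeps 14 columns → grid now 98
[2] y-view keeps 39 columns → grid now 77

|visual hull| = 77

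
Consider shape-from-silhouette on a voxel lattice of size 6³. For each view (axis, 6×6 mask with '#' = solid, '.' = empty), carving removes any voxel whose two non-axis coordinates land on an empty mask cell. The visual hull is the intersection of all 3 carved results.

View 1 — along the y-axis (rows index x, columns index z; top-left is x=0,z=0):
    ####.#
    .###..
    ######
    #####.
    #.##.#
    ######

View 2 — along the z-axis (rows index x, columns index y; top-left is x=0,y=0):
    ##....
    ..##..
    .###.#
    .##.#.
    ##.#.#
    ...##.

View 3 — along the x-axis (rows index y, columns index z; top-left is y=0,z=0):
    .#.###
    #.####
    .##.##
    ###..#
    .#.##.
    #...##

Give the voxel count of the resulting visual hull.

voxel count = 55

full grid |V| = 216
carve view 1 (along y, XZ-mask fill 29/36): 174 voxels remain
carve view 2 (along z, XY-mask fill 17/36): 83 voxels remain
carve view 3 (along x, YZ-mask fill 23/36): 55 voxels remain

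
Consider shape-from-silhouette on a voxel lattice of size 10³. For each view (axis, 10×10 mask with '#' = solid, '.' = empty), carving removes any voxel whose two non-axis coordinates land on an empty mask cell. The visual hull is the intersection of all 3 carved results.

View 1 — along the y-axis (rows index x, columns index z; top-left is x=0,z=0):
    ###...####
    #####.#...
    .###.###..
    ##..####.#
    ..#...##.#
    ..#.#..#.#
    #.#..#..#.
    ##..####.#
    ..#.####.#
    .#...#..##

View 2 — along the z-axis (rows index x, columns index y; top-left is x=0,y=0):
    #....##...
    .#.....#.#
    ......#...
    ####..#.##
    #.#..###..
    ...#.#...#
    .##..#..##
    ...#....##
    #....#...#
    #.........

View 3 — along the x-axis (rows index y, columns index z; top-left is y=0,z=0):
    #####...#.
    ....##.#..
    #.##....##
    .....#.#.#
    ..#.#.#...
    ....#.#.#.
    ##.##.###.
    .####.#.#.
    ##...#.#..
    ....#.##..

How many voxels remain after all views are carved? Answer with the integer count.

voxel count = 85

before carving: 1000 voxels (10×10×10)
V1 y: intersect with XZ mask (55 set) -- 550 left
V2 z: intersect with XY mask (34 set) -- 189 left
V3 x: intersect with YZ mask (43 set) -- 85 left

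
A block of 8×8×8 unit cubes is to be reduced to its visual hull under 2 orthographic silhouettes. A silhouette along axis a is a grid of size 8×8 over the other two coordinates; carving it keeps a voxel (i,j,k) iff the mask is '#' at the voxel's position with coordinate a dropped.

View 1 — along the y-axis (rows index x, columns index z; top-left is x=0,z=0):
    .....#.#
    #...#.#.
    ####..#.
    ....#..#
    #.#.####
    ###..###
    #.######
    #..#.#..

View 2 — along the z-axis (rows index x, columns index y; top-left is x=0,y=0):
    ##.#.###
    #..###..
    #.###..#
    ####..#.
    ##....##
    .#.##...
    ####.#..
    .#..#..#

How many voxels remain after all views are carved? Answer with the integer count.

before carving: 512 voxels (8×8×8)
[1] y-view keeps 34 columns → grid now 272
[2] z-view keeps 35 columns → grid now 145

remaining voxels: 145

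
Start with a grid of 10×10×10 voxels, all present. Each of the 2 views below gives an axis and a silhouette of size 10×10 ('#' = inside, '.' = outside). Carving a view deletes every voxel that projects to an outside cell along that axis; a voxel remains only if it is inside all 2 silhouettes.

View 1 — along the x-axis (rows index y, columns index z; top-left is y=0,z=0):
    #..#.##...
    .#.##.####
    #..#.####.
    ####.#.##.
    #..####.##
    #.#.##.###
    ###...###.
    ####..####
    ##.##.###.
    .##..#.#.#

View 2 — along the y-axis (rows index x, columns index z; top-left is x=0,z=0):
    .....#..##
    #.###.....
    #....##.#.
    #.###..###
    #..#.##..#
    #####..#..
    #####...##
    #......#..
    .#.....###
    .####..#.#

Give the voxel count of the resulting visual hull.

|visual hull| = 309

full grid |V| = 1000
after view 1 [x-axis, 64 of 100 cells solid] → remaining = 640
after view 2 [y-axis, 48 of 100 cells solid] → remaining = 309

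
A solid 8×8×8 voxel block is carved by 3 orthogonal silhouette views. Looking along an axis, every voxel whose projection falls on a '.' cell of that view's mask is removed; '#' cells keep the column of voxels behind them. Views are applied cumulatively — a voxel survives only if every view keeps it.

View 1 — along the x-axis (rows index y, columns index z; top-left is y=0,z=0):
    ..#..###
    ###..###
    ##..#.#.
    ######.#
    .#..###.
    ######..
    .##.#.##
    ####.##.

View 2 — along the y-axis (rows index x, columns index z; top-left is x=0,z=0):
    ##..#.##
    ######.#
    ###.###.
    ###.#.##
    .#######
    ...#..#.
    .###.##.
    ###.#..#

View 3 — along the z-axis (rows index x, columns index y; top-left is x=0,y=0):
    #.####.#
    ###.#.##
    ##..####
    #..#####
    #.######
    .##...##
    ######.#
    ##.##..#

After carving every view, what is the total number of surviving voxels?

start: 8×8×8 = 512 voxels
V1 x: intersect with YZ mask (42 set) -- 336 left
V2 y: intersect with XZ mask (43 set) -- 232 left
V3 z: intersect with XY mask (47 set) -- 170 left

170 voxels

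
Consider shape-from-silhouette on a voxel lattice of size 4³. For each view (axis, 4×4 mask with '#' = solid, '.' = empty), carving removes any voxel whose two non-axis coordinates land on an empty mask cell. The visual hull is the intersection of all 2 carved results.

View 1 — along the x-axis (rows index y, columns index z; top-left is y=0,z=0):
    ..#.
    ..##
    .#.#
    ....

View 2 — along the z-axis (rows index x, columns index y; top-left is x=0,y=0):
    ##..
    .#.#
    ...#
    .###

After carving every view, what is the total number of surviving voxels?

start: 4×4×4 = 64 voxels
step 1: project along x, AND mask (5/16) → |grid| = 20
step 2: project along z, AND mask (8/16) → |grid| = 9

remaining voxels: 9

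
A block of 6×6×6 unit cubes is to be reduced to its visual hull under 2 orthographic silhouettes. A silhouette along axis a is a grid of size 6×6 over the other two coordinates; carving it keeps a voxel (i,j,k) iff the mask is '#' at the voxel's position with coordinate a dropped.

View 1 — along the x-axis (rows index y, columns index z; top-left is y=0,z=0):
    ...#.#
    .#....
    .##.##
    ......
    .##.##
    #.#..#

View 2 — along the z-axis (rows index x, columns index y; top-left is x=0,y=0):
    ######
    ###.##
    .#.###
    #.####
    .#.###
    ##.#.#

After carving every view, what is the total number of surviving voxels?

63 voxels

start: 6×6×6 = 216 voxels
  1. axis=0 (YZ plane), |mask|=14  ⇒  voxels=84
  2. axis=2 (XY plane), |mask|=28  ⇒  voxels=63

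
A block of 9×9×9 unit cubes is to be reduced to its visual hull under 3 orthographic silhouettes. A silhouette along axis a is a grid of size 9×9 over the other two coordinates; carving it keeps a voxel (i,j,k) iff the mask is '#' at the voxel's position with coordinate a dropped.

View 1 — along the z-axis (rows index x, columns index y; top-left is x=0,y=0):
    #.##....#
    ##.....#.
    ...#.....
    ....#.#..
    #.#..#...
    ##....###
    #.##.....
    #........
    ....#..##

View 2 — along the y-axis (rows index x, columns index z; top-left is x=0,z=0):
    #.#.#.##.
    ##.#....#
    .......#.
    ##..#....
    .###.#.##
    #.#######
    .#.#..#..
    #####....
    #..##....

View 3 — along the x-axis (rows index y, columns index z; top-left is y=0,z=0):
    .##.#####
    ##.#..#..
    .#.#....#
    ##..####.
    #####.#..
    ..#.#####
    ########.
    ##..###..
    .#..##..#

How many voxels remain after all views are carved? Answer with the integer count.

full grid |V| = 729
carve view 1 (along z, XY-mask fill 25/81): 225 voxels remain
carve view 2 (along y, XZ-mask fill 38/81): 120 voxels remain
carve view 3 (along x, YZ-mask fill 49/81): 73 voxels remain

73 voxels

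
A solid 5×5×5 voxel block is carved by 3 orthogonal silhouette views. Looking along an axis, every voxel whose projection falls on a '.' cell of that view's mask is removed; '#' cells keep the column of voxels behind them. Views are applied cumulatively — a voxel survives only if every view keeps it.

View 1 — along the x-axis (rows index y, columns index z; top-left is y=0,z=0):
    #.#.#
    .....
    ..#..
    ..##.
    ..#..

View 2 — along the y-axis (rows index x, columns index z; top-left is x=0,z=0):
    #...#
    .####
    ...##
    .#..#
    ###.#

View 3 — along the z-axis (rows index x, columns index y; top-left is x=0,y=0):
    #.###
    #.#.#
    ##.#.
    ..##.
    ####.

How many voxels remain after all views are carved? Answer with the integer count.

|visual hull| = 13

before carving: 125 voxels (5×5×5)
[1] x-view keeps 7 columns → grid now 35
[2] y-view keeps 14 columns → grid now 17
[3] z-view keeps 16 columns → grid now 13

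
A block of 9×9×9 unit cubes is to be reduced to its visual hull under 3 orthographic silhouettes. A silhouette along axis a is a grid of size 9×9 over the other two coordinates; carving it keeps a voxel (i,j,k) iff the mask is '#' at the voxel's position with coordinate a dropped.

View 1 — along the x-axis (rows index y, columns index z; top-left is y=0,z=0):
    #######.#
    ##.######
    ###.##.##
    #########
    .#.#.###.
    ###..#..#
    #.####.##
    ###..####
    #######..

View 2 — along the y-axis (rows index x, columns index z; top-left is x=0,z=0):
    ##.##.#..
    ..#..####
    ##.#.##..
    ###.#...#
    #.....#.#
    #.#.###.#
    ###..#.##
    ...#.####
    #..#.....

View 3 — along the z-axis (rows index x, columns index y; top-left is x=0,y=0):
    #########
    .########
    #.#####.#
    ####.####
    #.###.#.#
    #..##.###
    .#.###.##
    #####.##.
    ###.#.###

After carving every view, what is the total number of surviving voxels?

voxel count = 239

start: 9×9×9 = 729 voxels
after view 1 [x-axis, 63 of 81 cells solid] → remaining = 567
after view 2 [y-axis, 42 of 81 cells solid] → remaining = 299
after view 3 [z-axis, 64 of 81 cells solid] → remaining = 239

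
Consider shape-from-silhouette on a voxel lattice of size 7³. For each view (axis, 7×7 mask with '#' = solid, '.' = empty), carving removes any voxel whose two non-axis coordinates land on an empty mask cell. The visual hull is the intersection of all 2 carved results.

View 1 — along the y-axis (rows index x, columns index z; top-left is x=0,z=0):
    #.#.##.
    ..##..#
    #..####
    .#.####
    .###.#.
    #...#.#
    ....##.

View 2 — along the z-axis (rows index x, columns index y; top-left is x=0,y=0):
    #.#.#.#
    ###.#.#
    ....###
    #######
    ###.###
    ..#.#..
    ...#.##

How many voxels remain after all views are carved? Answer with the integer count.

117 voxels

before carving: 343 voxels (7×7×7)
V1 y: intersect with XZ mask (26 set) -- 182 left
V2 z: intersect with XY mask (30 set) -- 117 left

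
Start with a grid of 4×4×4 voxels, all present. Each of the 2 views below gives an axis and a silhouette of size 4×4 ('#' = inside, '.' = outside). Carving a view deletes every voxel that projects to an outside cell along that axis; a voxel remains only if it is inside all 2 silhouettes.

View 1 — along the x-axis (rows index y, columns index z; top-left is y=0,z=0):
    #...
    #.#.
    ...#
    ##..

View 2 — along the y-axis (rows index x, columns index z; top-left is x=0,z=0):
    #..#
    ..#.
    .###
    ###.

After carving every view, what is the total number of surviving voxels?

13 voxels

start: 4×4×4 = 64 voxels
step 1: project along x, AND mask (6/16) → |grid| = 24
step 2: project along y, AND mask (9/16) → |grid| = 13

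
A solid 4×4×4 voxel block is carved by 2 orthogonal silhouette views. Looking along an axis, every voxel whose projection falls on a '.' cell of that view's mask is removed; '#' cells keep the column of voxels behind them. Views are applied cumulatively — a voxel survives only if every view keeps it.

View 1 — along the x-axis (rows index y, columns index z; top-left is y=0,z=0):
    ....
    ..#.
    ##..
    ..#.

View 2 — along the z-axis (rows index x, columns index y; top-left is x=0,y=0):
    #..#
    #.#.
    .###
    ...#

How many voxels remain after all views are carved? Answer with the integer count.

before carving: 64 voxels (4×4×4)
[1] x-view keeps 4 columns → grid now 16
[2] z-view keeps 8 columns → grid now 8

|visual hull| = 8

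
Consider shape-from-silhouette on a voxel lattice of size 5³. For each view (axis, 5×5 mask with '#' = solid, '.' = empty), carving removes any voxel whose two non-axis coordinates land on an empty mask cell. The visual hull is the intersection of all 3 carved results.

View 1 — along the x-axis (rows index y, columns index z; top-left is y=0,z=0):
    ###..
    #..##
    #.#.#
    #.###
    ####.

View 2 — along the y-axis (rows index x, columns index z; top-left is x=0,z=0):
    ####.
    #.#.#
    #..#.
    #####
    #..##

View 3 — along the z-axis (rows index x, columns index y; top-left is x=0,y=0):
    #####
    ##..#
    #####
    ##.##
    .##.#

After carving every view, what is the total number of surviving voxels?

full grid |V| = 125
  1. axis=0 (YZ plane), |mask|=17  ⇒  voxels=85
  2. axis=1 (XZ plane), |mask|=17  ⇒  voxels=62
  3. axis=2 (XY plane), |mask|=20  ⇒  voxels=49

remaining voxels: 49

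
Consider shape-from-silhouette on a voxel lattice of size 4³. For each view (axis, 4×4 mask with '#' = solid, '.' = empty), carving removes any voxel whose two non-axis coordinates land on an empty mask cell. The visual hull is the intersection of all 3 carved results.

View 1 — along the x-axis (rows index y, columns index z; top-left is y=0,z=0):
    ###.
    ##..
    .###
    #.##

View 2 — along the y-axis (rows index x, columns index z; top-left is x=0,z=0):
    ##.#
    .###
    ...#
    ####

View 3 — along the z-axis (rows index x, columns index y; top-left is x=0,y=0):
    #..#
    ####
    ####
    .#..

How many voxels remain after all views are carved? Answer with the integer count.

full grid |V| = 64
carve view 1 (along x, YZ-mask fill 11/16): 44 voxels remain
carve view 2 (along y, XZ-mask fill 11/16): 29 voxels remain
carve view 3 (along z, XY-mask fill 11/16): 16 voxels remain

voxel count = 16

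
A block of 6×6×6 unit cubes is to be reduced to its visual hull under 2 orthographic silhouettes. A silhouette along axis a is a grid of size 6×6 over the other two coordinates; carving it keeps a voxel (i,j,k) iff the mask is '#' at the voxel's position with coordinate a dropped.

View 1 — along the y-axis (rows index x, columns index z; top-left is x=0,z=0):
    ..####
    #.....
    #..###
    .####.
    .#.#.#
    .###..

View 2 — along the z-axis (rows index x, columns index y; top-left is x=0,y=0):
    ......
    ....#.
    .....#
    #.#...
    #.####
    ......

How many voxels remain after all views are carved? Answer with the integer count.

initial block: 6^3 = 216
V1 y: intersect with XZ mask (19 set) -- 114 left
V2 z: intersect with XY mask (9 set) -- 28 left

voxel count = 28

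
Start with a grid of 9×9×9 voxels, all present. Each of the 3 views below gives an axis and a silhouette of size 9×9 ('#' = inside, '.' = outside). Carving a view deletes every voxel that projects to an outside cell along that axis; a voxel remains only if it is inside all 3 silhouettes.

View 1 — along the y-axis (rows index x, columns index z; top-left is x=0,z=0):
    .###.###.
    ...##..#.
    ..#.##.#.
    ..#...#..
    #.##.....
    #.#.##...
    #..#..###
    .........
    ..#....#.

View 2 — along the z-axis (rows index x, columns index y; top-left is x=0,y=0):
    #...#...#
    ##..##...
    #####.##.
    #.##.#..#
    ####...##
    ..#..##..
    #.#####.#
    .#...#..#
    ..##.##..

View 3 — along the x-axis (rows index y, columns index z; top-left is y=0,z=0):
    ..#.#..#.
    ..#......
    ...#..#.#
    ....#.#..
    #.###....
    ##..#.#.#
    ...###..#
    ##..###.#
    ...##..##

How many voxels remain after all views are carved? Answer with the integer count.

start: 9×9×9 = 729 voxels
  1. axis=1 (XZ plane), |mask|=29  ⇒  voxels=261
  2. axis=2 (XY plane), |mask|=42  ⇒  voxels=141
  3. axis=0 (YZ plane), |mask|=32  ⇒  voxels=50

|visual hull| = 50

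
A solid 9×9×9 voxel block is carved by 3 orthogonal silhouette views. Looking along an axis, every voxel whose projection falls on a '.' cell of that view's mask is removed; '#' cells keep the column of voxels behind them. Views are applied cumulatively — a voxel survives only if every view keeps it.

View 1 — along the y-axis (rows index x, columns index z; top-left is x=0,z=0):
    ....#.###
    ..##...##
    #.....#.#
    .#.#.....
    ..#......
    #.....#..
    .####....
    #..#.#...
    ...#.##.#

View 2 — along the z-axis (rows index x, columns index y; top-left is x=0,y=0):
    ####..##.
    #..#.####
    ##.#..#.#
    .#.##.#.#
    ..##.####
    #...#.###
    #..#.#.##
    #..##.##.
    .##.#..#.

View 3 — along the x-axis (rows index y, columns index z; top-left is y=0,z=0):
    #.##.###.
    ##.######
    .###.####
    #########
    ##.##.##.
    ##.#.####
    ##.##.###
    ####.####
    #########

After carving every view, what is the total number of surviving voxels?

121 voxels

full grid |V| = 729
step 1: project along y, AND mask (27/81) → |grid| = 243
step 2: project along z, AND mask (47/81) → |grid| = 140
step 3: project along x, AND mask (67/81) → |grid| = 121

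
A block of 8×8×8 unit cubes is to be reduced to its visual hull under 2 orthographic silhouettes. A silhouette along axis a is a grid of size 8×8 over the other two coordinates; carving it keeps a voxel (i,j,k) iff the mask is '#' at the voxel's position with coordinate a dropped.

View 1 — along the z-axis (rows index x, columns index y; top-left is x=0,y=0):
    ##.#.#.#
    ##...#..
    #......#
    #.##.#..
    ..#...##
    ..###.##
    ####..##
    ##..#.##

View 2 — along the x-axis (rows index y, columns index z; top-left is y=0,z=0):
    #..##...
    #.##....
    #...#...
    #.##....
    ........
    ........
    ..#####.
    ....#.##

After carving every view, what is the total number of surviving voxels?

before carving: 512 voxels (8×8×8)
after view 1 [z-axis, 33 of 64 cells solid] → remaining = 264
after view 2 [x-axis, 19 of 64 cells solid] → remaining = 88

voxel count = 88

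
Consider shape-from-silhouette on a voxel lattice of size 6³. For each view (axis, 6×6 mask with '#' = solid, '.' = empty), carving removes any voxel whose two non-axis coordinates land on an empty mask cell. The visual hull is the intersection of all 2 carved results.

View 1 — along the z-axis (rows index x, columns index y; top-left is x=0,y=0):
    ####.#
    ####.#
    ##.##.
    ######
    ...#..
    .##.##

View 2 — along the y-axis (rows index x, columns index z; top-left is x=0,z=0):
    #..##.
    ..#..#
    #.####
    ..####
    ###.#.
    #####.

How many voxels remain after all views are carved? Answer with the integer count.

remaining voxels: 93

initial block: 6^3 = 216
[1] z-view keeps 25 columns → grid now 150
[2] y-view keeps 23 columns → grid now 93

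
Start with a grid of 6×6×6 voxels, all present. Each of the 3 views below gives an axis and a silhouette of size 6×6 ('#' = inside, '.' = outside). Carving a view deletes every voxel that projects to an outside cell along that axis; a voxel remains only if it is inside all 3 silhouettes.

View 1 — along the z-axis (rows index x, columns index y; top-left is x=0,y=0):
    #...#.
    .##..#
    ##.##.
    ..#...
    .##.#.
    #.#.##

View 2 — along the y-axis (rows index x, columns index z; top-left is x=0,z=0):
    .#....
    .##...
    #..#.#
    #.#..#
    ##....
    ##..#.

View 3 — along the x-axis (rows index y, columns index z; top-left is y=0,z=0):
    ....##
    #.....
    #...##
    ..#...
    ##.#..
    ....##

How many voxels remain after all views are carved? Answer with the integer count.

|visual hull| = 17

initial block: 6^3 = 216
  1. axis=2 (XY plane), |mask|=17  ⇒  voxels=102
  2. axis=1 (XZ plane), |mask|=14  ⇒  voxels=41
  3. axis=0 (YZ plane), |mask|=12  ⇒  voxels=17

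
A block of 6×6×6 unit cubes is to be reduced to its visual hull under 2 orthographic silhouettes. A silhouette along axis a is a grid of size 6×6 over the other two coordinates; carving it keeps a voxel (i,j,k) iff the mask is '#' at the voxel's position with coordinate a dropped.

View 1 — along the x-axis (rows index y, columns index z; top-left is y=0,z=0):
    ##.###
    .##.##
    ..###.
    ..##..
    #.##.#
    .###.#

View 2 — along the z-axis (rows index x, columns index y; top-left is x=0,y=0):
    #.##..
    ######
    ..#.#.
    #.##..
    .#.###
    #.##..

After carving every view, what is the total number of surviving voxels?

before carving: 216 voxels (6×6×6)
[1] x-view keeps 22 columns → grid now 132
[2] z-view keeps 21 columns → grid now 73

remaining voxels: 73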